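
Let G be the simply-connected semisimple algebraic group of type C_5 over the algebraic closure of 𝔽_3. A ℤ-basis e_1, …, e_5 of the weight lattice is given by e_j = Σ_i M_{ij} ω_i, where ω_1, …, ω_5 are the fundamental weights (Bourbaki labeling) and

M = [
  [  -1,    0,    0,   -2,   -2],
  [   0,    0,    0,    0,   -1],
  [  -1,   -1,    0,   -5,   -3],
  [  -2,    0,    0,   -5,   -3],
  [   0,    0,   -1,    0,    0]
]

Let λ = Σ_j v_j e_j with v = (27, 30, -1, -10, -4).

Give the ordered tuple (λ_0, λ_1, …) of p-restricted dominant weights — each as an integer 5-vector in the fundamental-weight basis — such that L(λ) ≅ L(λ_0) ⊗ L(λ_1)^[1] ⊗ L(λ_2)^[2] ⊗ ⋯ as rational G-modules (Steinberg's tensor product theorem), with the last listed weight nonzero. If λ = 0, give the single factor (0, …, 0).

((1, 1, 2, 2, 1), (0, 1, 1, 2, 0))

Compute c_i = Σ_j M_{ij} v_j with v = (27, 30, -1, -10, -4):
  c_1 = -1*27 + 0*30 + 0*-1 + -2*-10 + -2*-4 = 1
  c_2 = 0*27 + 0*30 + 0*-1 + 0*-10 + -1*-4 = 4
  c_3 = -1*27 + -1*30 + 0*-1 + -5*-10 + -3*-4 = 5
  c_4 = -2*27 + 0*30 + 0*-1 + -5*-10 + -3*-4 = 8
  c_5 = 0*27 + 0*30 + -1*-1 + 0*-10 + 0*-4 = 1
p = 3; digits c_i = Σ_j d_{ij}·3^j, 0 ≤ d_{ij} < 3:
  c_1 = 1 = 1·3^0
  c_2 = 4 = 1·3^0 + 1·3^1
  c_3 = 5 = 2·3^0 + 1·3^1
  c_4 = 8 = 2·3^0 + 2·3^1
  c_5 = 1 = 1·3^0
p-restricted factor λ_0 = (1, 1, 2, 2, 1)
p-restricted factor λ_1 = (0, 1, 1, 2, 0)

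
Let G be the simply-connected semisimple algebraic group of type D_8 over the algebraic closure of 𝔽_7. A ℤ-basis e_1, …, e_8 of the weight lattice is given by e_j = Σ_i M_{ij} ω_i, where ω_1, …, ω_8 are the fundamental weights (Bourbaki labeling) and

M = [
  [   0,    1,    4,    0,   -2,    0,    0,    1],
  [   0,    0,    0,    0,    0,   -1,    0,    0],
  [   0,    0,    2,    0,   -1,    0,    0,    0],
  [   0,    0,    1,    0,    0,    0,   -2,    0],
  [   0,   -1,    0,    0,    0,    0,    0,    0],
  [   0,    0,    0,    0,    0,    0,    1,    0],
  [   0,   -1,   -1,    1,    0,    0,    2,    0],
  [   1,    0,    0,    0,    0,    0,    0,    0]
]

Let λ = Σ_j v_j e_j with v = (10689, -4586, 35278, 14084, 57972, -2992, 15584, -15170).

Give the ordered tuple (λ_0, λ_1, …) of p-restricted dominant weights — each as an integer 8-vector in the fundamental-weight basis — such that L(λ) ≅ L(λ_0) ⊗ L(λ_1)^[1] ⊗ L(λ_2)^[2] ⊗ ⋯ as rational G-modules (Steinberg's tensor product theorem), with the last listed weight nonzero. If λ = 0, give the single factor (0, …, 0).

ω-coordinates c = M·v, v = (10689, -4586, 35278, 14084, 57972, -2992, 15584, -15170):
  c_1 = (0)·(10689) + (1)·(-4586) + (4)·(35278) + (0)·(14084) + (-2)·(57972) + (0)·(-2992) + (0)·(15584) + (1)·(-15170) = 5412
  c_2 = (0)·(10689) + (0)·(-4586) + (0)·(35278) + (0)·(14084) + (0)·(57972) + (-1)·(-2992) + (0)·(15584) + (0)·(-15170) = 2992
  c_3 = (0)·(10689) + (0)·(-4586) + (2)·(35278) + (0)·(14084) + (-1)·(57972) + (0)·(-2992) + (0)·(15584) + (0)·(-15170) = 12584
  c_4 = (0)·(10689) + (0)·(-4586) + (1)·(35278) + (0)·(14084) + (0)·(57972) + (0)·(-2992) + (-2)·(15584) + (0)·(-15170) = 4110
  c_5 = (0)·(10689) + (-1)·(-4586) + (0)·(35278) + (0)·(14084) + (0)·(57972) + (0)·(-2992) + (0)·(15584) + (0)·(-15170) = 4586
  c_6 = (0)·(10689) + (0)·(-4586) + (0)·(35278) + (0)·(14084) + (0)·(57972) + (0)·(-2992) + (1)·(15584) + (0)·(-15170) = 15584
  c_7 = (0)·(10689) + (-1)·(-4586) + (-1)·(35278) + (1)·(14084) + (0)·(57972) + (0)·(-2992) + (2)·(15584) + (0)·(-15170) = 14560
  c_8 = (1)·(10689) + (0)·(-4586) + (0)·(35278) + (0)·(14084) + (0)·(57972) + (0)·(-2992) + (0)·(15584) + (0)·(-15170) = 10689
Expand coordinatewise in base 7:
  c_1 = 5412 = 1·7^0 + 3·7^1 + 5·7^2 + 1·7^3 + 2·7^4
  c_2 = 2992 = 3·7^0 + 0·7^1 + 5·7^2 + 1·7^3 + 1·7^4
  c_3 = 12584 = 5·7^0 + 5·7^1 + 4·7^2 + 1·7^3 + 5·7^4
  c_4 = 4110 = 1·7^0 + 6·7^1 + 6·7^2 + 4·7^3 + 1·7^4
  c_5 = 4586 = 1·7^0 + 4·7^1 + 2·7^2 + 6·7^3 + 1·7^4
  c_6 = 15584 = 2·7^0 + 0·7^1 + 3·7^2 + 3·7^3 + 6·7^4
  c_7 = 14560 = 0·7^0 + 1·7^1 + 3·7^2 + 0·7^3 + 6·7^4
  c_8 = 10689 = 0·7^0 + 1·7^1 + 1·7^2 + 3·7^3 + 4·7^4
Factor λ_0 = (1, 3, 5, 1, 1, 2, 0, 0)
Factor λ_1 = (3, 0, 5, 6, 4, 0, 1, 1)
Factor λ_2 = (5, 5, 4, 6, 2, 3, 3, 1)
Factor λ_3 = (1, 1, 1, 4, 6, 3, 0, 3)
Factor λ_4 = (2, 1, 5, 1, 1, 6, 6, 4)

((1, 3, 5, 1, 1, 2, 0, 0), (3, 0, 5, 6, 4, 0, 1, 1), (5, 5, 4, 6, 2, 3, 3, 1), (1, 1, 1, 4, 6, 3, 0, 3), (2, 1, 5, 1, 1, 6, 6, 4))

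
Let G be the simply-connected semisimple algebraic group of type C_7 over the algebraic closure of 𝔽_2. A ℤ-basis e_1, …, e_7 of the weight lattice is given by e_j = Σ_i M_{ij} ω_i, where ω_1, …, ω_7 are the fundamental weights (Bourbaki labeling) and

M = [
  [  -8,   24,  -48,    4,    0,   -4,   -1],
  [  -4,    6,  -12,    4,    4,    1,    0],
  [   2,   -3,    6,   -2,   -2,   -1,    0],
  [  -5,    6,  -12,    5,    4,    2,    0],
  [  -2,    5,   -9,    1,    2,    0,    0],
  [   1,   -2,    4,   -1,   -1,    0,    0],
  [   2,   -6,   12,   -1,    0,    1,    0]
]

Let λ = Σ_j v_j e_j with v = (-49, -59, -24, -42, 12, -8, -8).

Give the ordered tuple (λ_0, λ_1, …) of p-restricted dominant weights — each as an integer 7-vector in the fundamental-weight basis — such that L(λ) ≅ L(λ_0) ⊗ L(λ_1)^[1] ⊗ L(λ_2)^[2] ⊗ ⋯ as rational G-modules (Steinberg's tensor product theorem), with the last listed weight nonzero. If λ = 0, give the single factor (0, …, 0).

ω-coordinates c = M·v, v = (-49, -59, -24, -42, 12, -8, -8):
  c_1 = (-8)·(-49) + (24)·(-59) + (-48)·(-24) + (4)·(-42) + 0·12 + (-4)·(-8) + (-1)·(-8) = 0
  c_2 = (-4)·(-49) + (6)·(-59) + (-12)·(-24) + (4)·(-42) + 4·12 + (1)·(-8) + (0)·(-8) = 2
  c_3 = (2)·(-49) + (-3)·(-59) + (6)·(-24) + (-2)·(-42) + (-2)·(12) + (-1)·(-8) + (0)·(-8) = 3
  c_4 = (-5)·(-49) + (6)·(-59) + (-12)·(-24) + (5)·(-42) + 4·12 + (2)·(-8) + (0)·(-8) = 1
  c_5 = (-2)·(-49) + (5)·(-59) + (-9)·(-24) + (1)·(-42) + 2·12 + (0)·(-8) + (0)·(-8) = 1
  c_6 = (1)·(-49) + (-2)·(-59) + (4)·(-24) + (-1)·(-42) + (-1)·(12) + (0)·(-8) + (0)·(-8) = 3
  c_7 = (2)·(-49) + (-6)·(-59) + (12)·(-24) + (-1)·(-42) + 0·12 + (1)·(-8) + (0)·(-8) = 2
p = 2; digits c_i = Σ_j d_{ij}·2^j, 0 ≤ d_{ij} < 2:
  c_1 = 0
  c_2 = 2 = 0·2^0 + 1·2^1
  c_3 = 3 = 1·2^0 + 1·2^1
  c_4 = 1 = 1·2^0
  c_5 = 1 = 1·2^0
  c_6 = 3 = 1·2^0 + 1·2^1
  c_7 = 2 = 0·2^0 + 1·2^1
Factor λ_0 = (0, 0, 1, 1, 1, 1, 0)
Factor λ_1 = (0, 1, 1, 0, 0, 1, 1)

((0, 0, 1, 1, 1, 1, 0), (0, 1, 1, 0, 0, 1, 1))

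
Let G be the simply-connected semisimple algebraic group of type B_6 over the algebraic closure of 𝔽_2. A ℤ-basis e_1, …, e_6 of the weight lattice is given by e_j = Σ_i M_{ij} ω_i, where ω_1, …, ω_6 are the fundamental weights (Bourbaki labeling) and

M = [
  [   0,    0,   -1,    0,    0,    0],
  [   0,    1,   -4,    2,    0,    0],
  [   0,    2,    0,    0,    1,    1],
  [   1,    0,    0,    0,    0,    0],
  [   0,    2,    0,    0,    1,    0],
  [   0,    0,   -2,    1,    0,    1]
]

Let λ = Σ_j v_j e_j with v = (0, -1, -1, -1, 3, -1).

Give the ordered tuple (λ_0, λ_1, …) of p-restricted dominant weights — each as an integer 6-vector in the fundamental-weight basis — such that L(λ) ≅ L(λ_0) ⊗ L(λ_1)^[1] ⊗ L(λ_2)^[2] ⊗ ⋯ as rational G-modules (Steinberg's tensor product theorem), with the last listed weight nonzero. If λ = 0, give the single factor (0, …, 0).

ω-coordinates c = M·v, v = (0, -1, -1, -1, 3, -1):
  c_1 = 0*0 + 0*-1 + -1*-1 + 0*-1 + 0*3 + 0*-1 = 1
  c_2 = 0*0 + 1*-1 + -4*-1 + 2*-1 + 0*3 + 0*-1 = 1
  c_3 = 0*0 + 2*-1 + 0*-1 + 0*-1 + 1*3 + 1*-1 = 0
  c_4 = 1*0 + 0*-1 + 0*-1 + 0*-1 + 0*3 + 0*-1 = 0
  c_5 = 0*0 + 2*-1 + 0*-1 + 0*-1 + 1*3 + 0*-1 = 1
  c_6 = 0*0 + 0*-1 + -2*-1 + 1*-1 + 0*3 + 1*-1 = 0
Base-2 expansion of each c_i:
  c_1 = 1 = 1·2^0
  c_2 = 1 = 1·2^0
  c_3 = 0
  c_4 = 0
  c_5 = 1 = 1·2^0
  c_6 = 0
p-restricted factor λ_0 = (1, 1, 0, 0, 1, 0)

((1, 1, 0, 0, 1, 0),)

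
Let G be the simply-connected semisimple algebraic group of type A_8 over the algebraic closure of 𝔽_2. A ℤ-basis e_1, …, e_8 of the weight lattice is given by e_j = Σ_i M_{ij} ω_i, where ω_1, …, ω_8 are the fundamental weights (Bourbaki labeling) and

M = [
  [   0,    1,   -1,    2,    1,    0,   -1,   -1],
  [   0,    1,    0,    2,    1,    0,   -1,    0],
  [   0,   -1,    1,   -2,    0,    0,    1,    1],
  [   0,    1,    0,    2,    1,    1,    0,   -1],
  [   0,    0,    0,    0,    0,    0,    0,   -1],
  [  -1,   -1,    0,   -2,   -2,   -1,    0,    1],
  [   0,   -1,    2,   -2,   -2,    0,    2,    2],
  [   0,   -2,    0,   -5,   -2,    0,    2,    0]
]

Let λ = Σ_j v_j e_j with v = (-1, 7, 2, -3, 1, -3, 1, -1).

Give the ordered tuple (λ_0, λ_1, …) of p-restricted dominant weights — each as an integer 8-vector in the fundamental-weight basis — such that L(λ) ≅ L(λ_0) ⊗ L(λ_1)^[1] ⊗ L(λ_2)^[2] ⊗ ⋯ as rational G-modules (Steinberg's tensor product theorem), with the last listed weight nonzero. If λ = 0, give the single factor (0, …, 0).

((0, 1, 1, 0, 1, 0, 1, 1),)

Change of basis e → ω: c = M·v where v = (-1, 7, 2, -3, 1, -3, 1, -1):
  c_1 = (0)·(-1) + (1)·(7) + (-1)·(2) + (2)·(-3) + (1)·(1) + (0)·(-3) + (-1)·(1) + (-1)·(-1) = 0
  c_2 = (0)·(-1) + (1)·(7) + (0)·(2) + (2)·(-3) + (1)·(1) + (0)·(-3) + (-1)·(1) + (0)·(-1) = 1
  c_3 = (0)·(-1) + (-1)·(7) + (1)·(2) + (-2)·(-3) + (0)·(1) + (0)·(-3) + (1)·(1) + (1)·(-1) = 1
  c_4 = (0)·(-1) + (1)·(7) + (0)·(2) + (2)·(-3) + (1)·(1) + (1)·(-3) + (0)·(1) + (-1)·(-1) = 0
  c_5 = (0)·(-1) + (0)·(7) + (0)·(2) + (0)·(-3) + (0)·(1) + (0)·(-3) + (0)·(1) + (-1)·(-1) = 1
  c_6 = (-1)·(-1) + (-1)·(7) + (0)·(2) + (-2)·(-3) + (-2)·(1) + (-1)·(-3) + (0)·(1) + (1)·(-1) = 0
  c_7 = (0)·(-1) + (-1)·(7) + (2)·(2) + (-2)·(-3) + (-2)·(1) + (0)·(-3) + (2)·(1) + (2)·(-1) = 1
  c_8 = (0)·(-1) + (-2)·(7) + (0)·(2) + (-5)·(-3) + (-2)·(1) + (0)·(-3) + (2)·(1) + (0)·(-1) = 1
p = 2; digits c_i = Σ_j d_{ij}·2^j, 0 ≤ d_{ij} < 2:
  c_1 = 0
  c_2 = 1 = 1·2^0
  c_3 = 1 = 1·2^0
  c_4 = 0
  c_5 = 1 = 1·2^0
  c_6 = 0
  c_7 = 1 = 1·2^0
  c_8 = 1 = 1·2^0
p-restricted factor λ_0 = (0, 1, 1, 0, 1, 0, 1, 1)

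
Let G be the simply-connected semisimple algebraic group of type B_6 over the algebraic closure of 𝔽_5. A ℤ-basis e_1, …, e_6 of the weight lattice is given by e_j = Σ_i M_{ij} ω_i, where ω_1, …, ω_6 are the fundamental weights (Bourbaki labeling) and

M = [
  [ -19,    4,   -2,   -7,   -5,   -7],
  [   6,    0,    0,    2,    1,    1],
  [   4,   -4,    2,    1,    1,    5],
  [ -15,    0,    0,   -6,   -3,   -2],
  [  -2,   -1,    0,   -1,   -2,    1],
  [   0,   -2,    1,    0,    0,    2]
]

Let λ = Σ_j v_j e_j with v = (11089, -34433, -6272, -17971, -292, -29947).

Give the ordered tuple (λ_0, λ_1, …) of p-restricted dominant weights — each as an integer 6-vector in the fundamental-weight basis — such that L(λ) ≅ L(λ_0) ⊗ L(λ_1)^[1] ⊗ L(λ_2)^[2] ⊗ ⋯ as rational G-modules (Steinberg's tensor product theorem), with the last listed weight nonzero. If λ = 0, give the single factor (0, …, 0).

Change of basis e → ω: c = M·v where v = (11089, -34433, -6272, -17971, -292, -29947):
  c_1 = (-19)·(11089) + (4)·(-34433) + (-2)·(-6272) + (-7)·(-17971) + (-5)·(-292) + (-7)·(-29947) = 1007
  c_2 = 6·11089 + (0)·(-34433) + (0)·(-6272) + (2)·(-17971) + (1)·(-292) + (1)·(-29947) = 353
  c_3 = 4·11089 + (-4)·(-34433) + (2)·(-6272) + (1)·(-17971) + (1)·(-292) + (5)·(-29947) = 1546
  c_4 = (-15)·(11089) + (0)·(-34433) + (0)·(-6272) + (-6)·(-17971) + (-3)·(-292) + (-2)·(-29947) = 2261
  c_5 = (-2)·(11089) + (-1)·(-34433) + (0)·(-6272) + (-1)·(-17971) + (-2)·(-292) + (1)·(-29947) = 863
  c_6 = 0·11089 + (-2)·(-34433) + (1)·(-6272) + (0)·(-17971) + (0)·(-292) + (2)·(-29947) = 2700
Base-5 expansion of each c_i:
  c_1 = 1007 = 2·5^0 + 1·5^1 + 0·5^2 + 3·5^3 + 1·5^4
  c_2 = 353 = 3·5^0 + 0·5^1 + 4·5^2 + 2·5^3
  c_3 = 1546 = 1·5^0 + 4·5^1 + 1·5^2 + 2·5^3 + 2·5^4
  c_4 = 2261 = 1·5^0 + 2·5^1 + 0·5^2 + 3·5^3 + 3·5^4
  c_5 = 863 = 3·5^0 + 2·5^1 + 4·5^2 + 1·5^3 + 1·5^4
  c_6 = 2700 = 0·5^0 + 0·5^1 + 3·5^2 + 1·5^3 + 4·5^4
Factor λ_0 = (2, 3, 1, 1, 3, 0)
Factor λ_1 = (1, 0, 4, 2, 2, 0)
Factor λ_2 = (0, 4, 1, 0, 4, 3)
Factor λ_3 = (3, 2, 2, 3, 1, 1)
Factor λ_4 = (1, 0, 2, 3, 1, 4)

((2, 3, 1, 1, 3, 0), (1, 0, 4, 2, 2, 0), (0, 4, 1, 0, 4, 3), (3, 2, 2, 3, 1, 1), (1, 0, 2, 3, 1, 4))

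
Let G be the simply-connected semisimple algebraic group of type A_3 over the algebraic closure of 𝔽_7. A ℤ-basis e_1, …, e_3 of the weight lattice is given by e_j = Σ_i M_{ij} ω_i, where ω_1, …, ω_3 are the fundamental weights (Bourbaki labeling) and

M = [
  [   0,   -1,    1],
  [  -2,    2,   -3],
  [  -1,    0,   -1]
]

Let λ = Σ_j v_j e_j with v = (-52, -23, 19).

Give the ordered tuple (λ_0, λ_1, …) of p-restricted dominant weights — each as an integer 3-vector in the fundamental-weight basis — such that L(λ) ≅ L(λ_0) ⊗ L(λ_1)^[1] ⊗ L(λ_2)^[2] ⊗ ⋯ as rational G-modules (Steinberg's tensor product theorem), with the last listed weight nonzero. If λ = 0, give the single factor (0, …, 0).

((0, 1, 5), (6, 0, 4))

Compute c_i = Σ_j M_{ij} v_j with v = (-52, -23, 19):
  c_1 = (0)·(-52) + (-1)·(-23) + 1·19 = 42
  c_2 = (-2)·(-52) + (2)·(-23) + (-3)·(19) = 1
  c_3 = (-1)·(-52) + (0)·(-23) + (-1)·(19) = 33
p = 7; digits c_i = Σ_j d_{ij}·7^j, 0 ≤ d_{ij} < 7:
  c_1 = 42 = 0·7^0 + 6·7^1
  c_2 = 1 = 1·7^0
  c_3 = 33 = 5·7^0 + 4·7^1
p-restricted factor λ_0 = (0, 1, 5)
p-restricted factor λ_1 = (6, 0, 4)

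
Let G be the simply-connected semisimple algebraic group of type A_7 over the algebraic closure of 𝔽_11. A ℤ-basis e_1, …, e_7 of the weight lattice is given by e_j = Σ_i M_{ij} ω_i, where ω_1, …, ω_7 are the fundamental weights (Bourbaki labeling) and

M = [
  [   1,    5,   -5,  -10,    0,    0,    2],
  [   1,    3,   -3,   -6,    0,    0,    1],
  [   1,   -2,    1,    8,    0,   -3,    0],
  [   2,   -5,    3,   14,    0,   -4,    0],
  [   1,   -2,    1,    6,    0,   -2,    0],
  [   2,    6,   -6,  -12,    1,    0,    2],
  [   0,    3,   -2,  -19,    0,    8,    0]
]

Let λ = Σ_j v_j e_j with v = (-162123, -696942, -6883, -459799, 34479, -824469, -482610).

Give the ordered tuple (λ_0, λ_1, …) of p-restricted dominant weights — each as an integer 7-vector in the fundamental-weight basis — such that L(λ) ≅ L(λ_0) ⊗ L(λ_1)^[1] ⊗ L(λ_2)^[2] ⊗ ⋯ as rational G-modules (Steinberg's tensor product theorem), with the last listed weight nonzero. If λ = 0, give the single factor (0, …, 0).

((2, 5, 5, 10, 6, 4, 9), (2, 7, 4, 1, 6, 3, 7), (3, 10, 10, 4, 4, 9, 6), (4, 10, 3, 0, 9, 3, 3), (1, 2, 1, 0, 7, 8, 4))

Compute c_i = Σ_j M_{ij} v_j with v = (-162123, -696942, -6883, -459799, 34479, -824469, -482610):
  c_1 = (1)·(-162123) + (5)·(-696942) + (-5)·(-6883) + (-10)·(-459799) + 0·34479 + (0)·(-824469) + (2)·(-482610) = 20352
  c_2 = (1)·(-162123) + (3)·(-696942) + (-3)·(-6883) + (-6)·(-459799) + 0·34479 + (0)·(-824469) + (1)·(-482610) = 43884
  c_3 = (1)·(-162123) + (-2)·(-696942) + (1)·(-6883) + (8)·(-459799) + 0·34479 + (-3)·(-824469) + (0)·(-482610) = 19893
  c_4 = (2)·(-162123) + (-5)·(-696942) + (3)·(-6883) + (14)·(-459799) + 0·34479 + (-4)·(-824469) + (0)·(-482610) = 505
  c_5 = (1)·(-162123) + (-2)·(-696942) + (1)·(-6883) + (6)·(-459799) + 0·34479 + (-2)·(-824469) + (0)·(-482610) = 115022
  c_6 = (2)·(-162123) + (6)·(-696942) + (-6)·(-6883) + (-12)·(-459799) + 1·34479 + (0)·(-824469) + (2)·(-482610) = 122247
  c_7 = (0)·(-162123) + (3)·(-696942) + (-2)·(-6883) + (-19)·(-459799) + 0·34479 + (8)·(-824469) + (0)·(-482610) = 63369
p = 11; digits c_i = Σ_j d_{ij}·11^j, 0 ≤ d_{ij} < 11:
  c_1 = 20352 = 2·11^0 + 2·11^1 + 3·11^2 + 4·11^3 + 1·11^4
  c_2 = 43884 = 5·11^0 + 7·11^1 + 10·11^2 + 10·11^3 + 2·11^4
  c_3 = 19893 = 5·11^0 + 4·11^1 + 10·11^2 + 3·11^3 + 1·11^4
  c_4 = 505 = 10·11^0 + 1·11^1 + 4·11^2
  c_5 = 115022 = 6·11^0 + 6·11^1 + 4·11^2 + 9·11^3 + 7·11^4
  c_6 = 122247 = 4·11^0 + 3·11^1 + 9·11^2 + 3·11^3 + 8·11^4
  c_7 = 63369 = 9·11^0 + 7·11^1 + 6·11^2 + 3·11^3 + 4·11^4
Factor λ_0 = (2, 5, 5, 10, 6, 4, 9)
Factor λ_1 = (2, 7, 4, 1, 6, 3, 7)
Factor λ_2 = (3, 10, 10, 4, 4, 9, 6)
Factor λ_3 = (4, 10, 3, 0, 9, 3, 3)
Factor λ_4 = (1, 2, 1, 0, 7, 8, 4)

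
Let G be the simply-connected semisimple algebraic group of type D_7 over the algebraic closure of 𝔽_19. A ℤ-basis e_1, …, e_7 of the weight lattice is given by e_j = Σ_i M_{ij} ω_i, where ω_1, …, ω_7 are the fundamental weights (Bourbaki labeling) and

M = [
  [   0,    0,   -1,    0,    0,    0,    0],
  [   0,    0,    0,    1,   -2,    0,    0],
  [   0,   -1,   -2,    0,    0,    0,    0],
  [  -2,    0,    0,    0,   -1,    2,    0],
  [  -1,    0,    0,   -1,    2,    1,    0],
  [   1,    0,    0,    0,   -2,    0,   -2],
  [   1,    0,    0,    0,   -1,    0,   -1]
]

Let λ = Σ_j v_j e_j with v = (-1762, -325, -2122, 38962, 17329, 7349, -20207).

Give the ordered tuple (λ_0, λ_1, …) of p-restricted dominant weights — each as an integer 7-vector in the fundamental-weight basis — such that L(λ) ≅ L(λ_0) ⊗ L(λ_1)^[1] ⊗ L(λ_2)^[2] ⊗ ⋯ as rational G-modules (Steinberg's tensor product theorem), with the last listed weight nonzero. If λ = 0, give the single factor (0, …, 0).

((13, 10, 9, 0, 0, 4, 14), (16, 17, 12, 9, 6, 1, 1), (5, 11, 12, 2, 13, 11, 3))

Converting to the ω-basis (c_i = row i of M dotted with v = (-1762, -325, -2122, 38962, 17329, 7349, -20207)):
  c_1 = 0*-1762 + 0*-325 + -1*-2122 + 0*38962 + 0*17329 + 0*7349 + 0*-20207 = 2122
  c_2 = 0*-1762 + 0*-325 + 0*-2122 + 1*38962 + -2*17329 + 0*7349 + 0*-20207 = 4304
  c_3 = 0*-1762 + -1*-325 + -2*-2122 + 0*38962 + 0*17329 + 0*7349 + 0*-20207 = 4569
  c_4 = -2*-1762 + 0*-325 + 0*-2122 + 0*38962 + -1*17329 + 2*7349 + 0*-20207 = 893
  c_5 = -1*-1762 + 0*-325 + 0*-2122 + -1*38962 + 2*17329 + 1*7349 + 0*-20207 = 4807
  c_6 = 1*-1762 + 0*-325 + 0*-2122 + 0*38962 + -2*17329 + 0*7349 + -2*-20207 = 3994
  c_7 = 1*-1762 + 0*-325 + 0*-2122 + 0*38962 + -1*17329 + 0*7349 + -1*-20207 = 1116
Writing each c_i in base p = 19:
  c_1 = 2122 = 13·19^0 + 16·19^1 + 5·19^2
  c_2 = 4304 = 10·19^0 + 17·19^1 + 11·19^2
  c_3 = 4569 = 9·19^0 + 12·19^1 + 12·19^2
  c_4 = 893 = 0·19^0 + 9·19^1 + 2·19^2
  c_5 = 4807 = 0·19^0 + 6·19^1 + 13·19^2
  c_6 = 3994 = 4·19^0 + 1·19^1 + 11·19^2
  c_7 = 1116 = 14·19^0 + 1·19^1 + 3·19^2
Factor λ_0 = (13, 10, 9, 0, 0, 4, 14)
Factor λ_1 = (16, 17, 12, 9, 6, 1, 1)
Factor λ_2 = (5, 11, 12, 2, 13, 11, 3)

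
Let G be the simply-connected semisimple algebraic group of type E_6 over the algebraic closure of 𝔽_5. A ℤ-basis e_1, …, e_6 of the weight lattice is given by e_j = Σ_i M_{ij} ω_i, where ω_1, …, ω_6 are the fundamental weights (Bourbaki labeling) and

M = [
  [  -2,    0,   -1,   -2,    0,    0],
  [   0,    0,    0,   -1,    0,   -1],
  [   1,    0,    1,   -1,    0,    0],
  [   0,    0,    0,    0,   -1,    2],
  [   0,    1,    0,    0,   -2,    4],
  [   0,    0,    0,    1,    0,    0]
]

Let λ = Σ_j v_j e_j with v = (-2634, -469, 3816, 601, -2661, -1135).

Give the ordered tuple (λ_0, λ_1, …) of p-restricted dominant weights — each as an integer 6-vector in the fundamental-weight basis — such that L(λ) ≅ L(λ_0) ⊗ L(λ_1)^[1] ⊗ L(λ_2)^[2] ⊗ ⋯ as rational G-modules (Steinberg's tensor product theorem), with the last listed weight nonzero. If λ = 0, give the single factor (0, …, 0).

In the fundamental-weight basis, λ has coordinates c = M·v (v = (-2634, -469, 3816, 601, -2661, -1135)):
  c_1 = (-2)·(-2634) + (0)·(-469) + (-1)·(3816) + (-2)·(601) + (0)·(-2661) + (0)·(-1135) = 250
  c_2 = (0)·(-2634) + (0)·(-469) + 0·3816 + (-1)·(601) + (0)·(-2661) + (-1)·(-1135) = 534
  c_3 = (1)·(-2634) + (0)·(-469) + 1·3816 + (-1)·(601) + (0)·(-2661) + (0)·(-1135) = 581
  c_4 = (0)·(-2634) + (0)·(-469) + 0·3816 + 0·601 + (-1)·(-2661) + (2)·(-1135) = 391
  c_5 = (0)·(-2634) + (1)·(-469) + 0·3816 + 0·601 + (-2)·(-2661) + (4)·(-1135) = 313
  c_6 = (0)·(-2634) + (0)·(-469) + 0·3816 + 1·601 + (0)·(-2661) + (0)·(-1135) = 601
Writing each c_i in base p = 5:
  c_1 = 250 = 0·5^0 + 0·5^1 + 0·5^2 + 2·5^3
  c_2 = 534 = 4·5^0 + 1·5^1 + 1·5^2 + 4·5^3
  c_3 = 581 = 1·5^0 + 1·5^1 + 3·5^2 + 4·5^3
  c_4 = 391 = 1·5^0 + 3·5^1 + 0·5^2 + 3·5^3
  c_5 = 313 = 3·5^0 + 2·5^1 + 2·5^2 + 2·5^3
  c_6 = 601 = 1·5^0 + 0·5^1 + 4·5^2 + 4·5^3
λ_0 = (0, 4, 1, 1, 3, 1)
λ_1 = (0, 1, 1, 3, 2, 0)
λ_2 = (0, 1, 3, 0, 2, 4)
λ_3 = (2, 4, 4, 3, 2, 4)

((0, 4, 1, 1, 3, 1), (0, 1, 1, 3, 2, 0), (0, 1, 3, 0, 2, 4), (2, 4, 4, 3, 2, 4))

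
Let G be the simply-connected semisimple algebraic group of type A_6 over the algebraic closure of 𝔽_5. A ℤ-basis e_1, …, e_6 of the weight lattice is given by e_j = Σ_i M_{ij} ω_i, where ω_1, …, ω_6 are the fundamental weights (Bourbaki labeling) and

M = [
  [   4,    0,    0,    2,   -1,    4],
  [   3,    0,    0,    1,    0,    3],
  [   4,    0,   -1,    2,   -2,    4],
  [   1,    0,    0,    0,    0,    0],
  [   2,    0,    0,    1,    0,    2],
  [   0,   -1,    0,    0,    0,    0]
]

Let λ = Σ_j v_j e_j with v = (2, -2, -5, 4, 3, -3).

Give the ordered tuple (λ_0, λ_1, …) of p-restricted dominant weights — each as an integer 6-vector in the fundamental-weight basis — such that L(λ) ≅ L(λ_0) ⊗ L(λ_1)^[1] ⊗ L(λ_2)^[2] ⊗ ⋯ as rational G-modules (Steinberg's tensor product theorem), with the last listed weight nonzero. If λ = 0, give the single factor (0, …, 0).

((1, 1, 3, 2, 2, 2),)

ω-coordinates c = M·v, v = (2, -2, -5, 4, 3, -3):
  c_1 = 4*2 + 0*-2 + 0*-5 + 2*4 + -1*3 + 4*-3 = 1
  c_2 = 3*2 + 0*-2 + 0*-5 + 1*4 + 0*3 + 3*-3 = 1
  c_3 = 4*2 + 0*-2 + -1*-5 + 2*4 + -2*3 + 4*-3 = 3
  c_4 = 1*2 + 0*-2 + 0*-5 + 0*4 + 0*3 + 0*-3 = 2
  c_5 = 2*2 + 0*-2 + 0*-5 + 1*4 + 0*3 + 2*-3 = 2
  c_6 = 0*2 + -1*-2 + 0*-5 + 0*4 + 0*3 + 0*-3 = 2
Writing each c_i in base p = 5:
  c_1 = 1 = 1·5^0
  c_2 = 1 = 1·5^0
  c_3 = 3 = 3·5^0
  c_4 = 2 = 2·5^0
  c_5 = 2 = 2·5^0
  c_6 = 2 = 2·5^0
Factor λ_0 = (1, 1, 3, 2, 2, 2)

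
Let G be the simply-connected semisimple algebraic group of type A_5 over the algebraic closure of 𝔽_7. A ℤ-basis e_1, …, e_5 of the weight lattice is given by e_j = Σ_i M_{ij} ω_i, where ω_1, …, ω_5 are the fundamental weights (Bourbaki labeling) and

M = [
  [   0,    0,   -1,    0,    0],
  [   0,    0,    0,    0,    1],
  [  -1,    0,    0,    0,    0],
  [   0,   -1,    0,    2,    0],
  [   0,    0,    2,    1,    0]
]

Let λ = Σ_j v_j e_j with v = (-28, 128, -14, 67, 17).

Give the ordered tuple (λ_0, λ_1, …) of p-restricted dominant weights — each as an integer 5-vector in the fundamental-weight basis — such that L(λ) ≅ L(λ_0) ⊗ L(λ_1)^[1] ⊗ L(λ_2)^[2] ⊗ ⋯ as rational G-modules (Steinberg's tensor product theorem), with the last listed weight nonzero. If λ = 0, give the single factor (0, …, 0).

Change of basis e → ω: c = M·v where v = (-28, 128, -14, 67, 17):
  c_1 = (0)·(-28) + (0)·(128) + (-1)·(-14) + (0)·(67) + (0)·(17) = 14
  c_2 = (0)·(-28) + (0)·(128) + (0)·(-14) + (0)·(67) + (1)·(17) = 17
  c_3 = (-1)·(-28) + (0)·(128) + (0)·(-14) + (0)·(67) + (0)·(17) = 28
  c_4 = (0)·(-28) + (-1)·(128) + (0)·(-14) + (2)·(67) + (0)·(17) = 6
  c_5 = (0)·(-28) + (0)·(128) + (2)·(-14) + (1)·(67) + (0)·(17) = 39
Expand coordinatewise in base 7:
  c_1 = 14 = 0·7^0 + 2·7^1
  c_2 = 17 = 3·7^0 + 2·7^1
  c_3 = 28 = 0·7^0 + 4·7^1
  c_4 = 6 = 6·7^0
  c_5 = 39 = 4·7^0 + 5·7^1
λ_0 = (0, 3, 0, 6, 4)
λ_1 = (2, 2, 4, 0, 5)

((0, 3, 0, 6, 4), (2, 2, 4, 0, 5))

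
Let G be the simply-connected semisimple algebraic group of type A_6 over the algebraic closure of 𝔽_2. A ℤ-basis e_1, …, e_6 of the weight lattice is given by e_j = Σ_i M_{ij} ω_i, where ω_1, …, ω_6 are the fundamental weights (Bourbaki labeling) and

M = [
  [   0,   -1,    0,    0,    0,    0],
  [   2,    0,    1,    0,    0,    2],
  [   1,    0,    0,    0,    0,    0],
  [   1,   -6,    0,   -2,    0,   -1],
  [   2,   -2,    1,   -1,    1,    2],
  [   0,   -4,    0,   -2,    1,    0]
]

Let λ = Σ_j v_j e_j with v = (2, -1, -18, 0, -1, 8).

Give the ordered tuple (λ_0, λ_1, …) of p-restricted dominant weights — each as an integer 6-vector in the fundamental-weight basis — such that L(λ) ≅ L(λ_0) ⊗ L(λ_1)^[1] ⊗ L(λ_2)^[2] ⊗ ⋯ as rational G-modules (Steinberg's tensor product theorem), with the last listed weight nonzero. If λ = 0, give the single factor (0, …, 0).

((1, 0, 0, 0, 1, 1), (0, 1, 1, 0, 1, 1))

ω-coordinates c = M·v, v = (2, -1, -18, 0, -1, 8):
  c_1 = (0)·(2) + (-1)·(-1) + (0)·(-18) + (0)·(0) + (0)·(-1) + (0)·(8) = 1
  c_2 = (2)·(2) + (0)·(-1) + (1)·(-18) + (0)·(0) + (0)·(-1) + (2)·(8) = 2
  c_3 = (1)·(2) + (0)·(-1) + (0)·(-18) + (0)·(0) + (0)·(-1) + (0)·(8) = 2
  c_4 = (1)·(2) + (-6)·(-1) + (0)·(-18) + (-2)·(0) + (0)·(-1) + (-1)·(8) = 0
  c_5 = (2)·(2) + (-2)·(-1) + (1)·(-18) + (-1)·(0) + (1)·(-1) + (2)·(8) = 3
  c_6 = (0)·(2) + (-4)·(-1) + (0)·(-18) + (-2)·(0) + (1)·(-1) + (0)·(8) = 3
Writing each c_i in base p = 2:
  c_1 = 1 = 1·2^0
  c_2 = 2 = 0·2^0 + 1·2^1
  c_3 = 2 = 0·2^0 + 1·2^1
  c_4 = 0
  c_5 = 3 = 1·2^0 + 1·2^1
  c_6 = 3 = 1·2^0 + 1·2^1
p-restricted factor λ_0 = (1, 0, 0, 0, 1, 1)
p-restricted factor λ_1 = (0, 1, 1, 0, 1, 1)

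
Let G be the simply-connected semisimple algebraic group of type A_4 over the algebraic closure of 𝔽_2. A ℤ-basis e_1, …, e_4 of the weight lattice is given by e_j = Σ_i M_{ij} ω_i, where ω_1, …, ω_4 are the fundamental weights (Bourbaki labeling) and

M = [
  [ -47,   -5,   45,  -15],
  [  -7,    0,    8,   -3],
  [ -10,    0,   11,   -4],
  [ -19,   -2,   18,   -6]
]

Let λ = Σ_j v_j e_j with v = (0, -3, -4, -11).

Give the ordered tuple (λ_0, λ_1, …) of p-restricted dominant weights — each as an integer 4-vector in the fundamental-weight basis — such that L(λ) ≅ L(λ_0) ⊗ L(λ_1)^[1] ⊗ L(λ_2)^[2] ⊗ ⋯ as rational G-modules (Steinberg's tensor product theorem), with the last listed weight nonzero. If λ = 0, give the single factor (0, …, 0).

Compute c_i = Σ_j M_{ij} v_j with v = (0, -3, -4, -11):
  c_1 = (-47)·(0) + (-5)·(-3) + (45)·(-4) + (-15)·(-11) = 0
  c_2 = (-7)·(0) + (0)·(-3) + (8)·(-4) + (-3)·(-11) = 1
  c_3 = (-10)·(0) + (0)·(-3) + (11)·(-4) + (-4)·(-11) = 0
  c_4 = (-19)·(0) + (-2)·(-3) + (18)·(-4) + (-6)·(-11) = 0
Writing each c_i in base p = 2:
  c_1 = 0
  c_2 = 1 = 1·2^0
  c_3 = 0
  c_4 = 0
p-restricted factor λ_0 = (0, 1, 0, 0)

((0, 1, 0, 0),)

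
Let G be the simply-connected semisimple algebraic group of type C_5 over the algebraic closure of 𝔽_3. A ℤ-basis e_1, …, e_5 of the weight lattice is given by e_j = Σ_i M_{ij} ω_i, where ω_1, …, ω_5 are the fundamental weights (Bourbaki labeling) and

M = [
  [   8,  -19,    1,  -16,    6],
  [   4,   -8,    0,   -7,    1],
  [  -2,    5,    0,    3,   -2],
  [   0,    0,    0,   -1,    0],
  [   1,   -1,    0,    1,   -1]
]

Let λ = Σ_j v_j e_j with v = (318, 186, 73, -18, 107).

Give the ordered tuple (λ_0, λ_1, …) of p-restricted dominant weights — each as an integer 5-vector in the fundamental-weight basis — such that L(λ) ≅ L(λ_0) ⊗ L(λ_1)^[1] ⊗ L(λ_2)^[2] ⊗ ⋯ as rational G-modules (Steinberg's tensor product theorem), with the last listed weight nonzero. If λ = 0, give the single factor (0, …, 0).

ω-coordinates c = M·v, v = (318, 186, 73, -18, 107):
  c_1 = 8·318 + (-19)·(186) + 1·73 + (-16)·(-18) + 6·107 = 13
  c_2 = 4·318 + (-8)·(186) + 0·73 + (-7)·(-18) + 1·107 = 17
  c_3 = (-2)·(318) + 5·186 + 0·73 + (3)·(-18) + (-2)·(107) = 26
  c_4 = 0·318 + 0·186 + 0·73 + (-1)·(-18) + 0·107 = 18
  c_5 = 1·318 + (-1)·(186) + 0·73 + (1)·(-18) + (-1)·(107) = 7
p = 3; digits c_i = Σ_j d_{ij}·3^j, 0 ≤ d_{ij} < 3:
  c_1 = 13 = 1·3^0 + 1·3^1 + 1·3^2
  c_2 = 17 = 2·3^0 + 2·3^1 + 1·3^2
  c_3 = 26 = 2·3^0 + 2·3^1 + 2·3^2
  c_4 = 18 = 0·3^0 + 0·3^1 + 2·3^2
  c_5 = 7 = 1·3^0 + 2·3^1
p-restricted factor λ_0 = (1, 2, 2, 0, 1)
p-restricted factor λ_1 = (1, 2, 2, 0, 2)
p-restricted factor λ_2 = (1, 1, 2, 2, 0)

((1, 2, 2, 0, 1), (1, 2, 2, 0, 2), (1, 1, 2, 2, 0))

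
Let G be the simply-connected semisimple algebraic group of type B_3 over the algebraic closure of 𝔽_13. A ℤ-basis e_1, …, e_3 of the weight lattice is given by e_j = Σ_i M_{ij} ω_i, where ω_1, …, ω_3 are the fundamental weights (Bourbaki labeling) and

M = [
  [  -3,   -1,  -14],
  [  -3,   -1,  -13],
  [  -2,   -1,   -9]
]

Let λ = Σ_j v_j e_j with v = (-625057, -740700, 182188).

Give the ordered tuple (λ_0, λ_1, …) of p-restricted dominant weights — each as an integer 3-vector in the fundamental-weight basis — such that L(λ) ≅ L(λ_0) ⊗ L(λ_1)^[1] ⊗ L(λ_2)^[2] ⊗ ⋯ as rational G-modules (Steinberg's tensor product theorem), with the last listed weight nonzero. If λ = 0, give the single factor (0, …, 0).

((5, 11, 5), (0, 0, 8), (9, 8, 10), (3, 8, 3), (2, 8, 12))

Compute c_i = Σ_j M_{ij} v_j with v = (-625057, -740700, 182188):
  c_1 = (-3)·(-625057) + (-1)·(-740700) + (-14)·(182188) = 65239
  c_2 = (-3)·(-625057) + (-1)·(-740700) + (-13)·(182188) = 247427
  c_3 = (-2)·(-625057) + (-1)·(-740700) + (-9)·(182188) = 351122
p = 13; digits c_i = Σ_j d_{ij}·13^j, 0 ≤ d_{ij} < 13:
  c_1 = 65239 = 5·13^0 + 0·13^1 + 9·13^2 + 3·13^3 + 2·13^4
  c_2 = 247427 = 11·13^0 + 0·13^1 + 8·13^2 + 8·13^3 + 8·13^4
  c_3 = 351122 = 5·13^0 + 8·13^1 + 10·13^2 + 3·13^3 + 12·13^4
p-restricted factor λ_0 = (5, 11, 5)
p-restricted factor λ_1 = (0, 0, 8)
p-restricted factor λ_2 = (9, 8, 10)
p-restricted factor λ_3 = (3, 8, 3)
p-restricted factor λ_4 = (2, 8, 12)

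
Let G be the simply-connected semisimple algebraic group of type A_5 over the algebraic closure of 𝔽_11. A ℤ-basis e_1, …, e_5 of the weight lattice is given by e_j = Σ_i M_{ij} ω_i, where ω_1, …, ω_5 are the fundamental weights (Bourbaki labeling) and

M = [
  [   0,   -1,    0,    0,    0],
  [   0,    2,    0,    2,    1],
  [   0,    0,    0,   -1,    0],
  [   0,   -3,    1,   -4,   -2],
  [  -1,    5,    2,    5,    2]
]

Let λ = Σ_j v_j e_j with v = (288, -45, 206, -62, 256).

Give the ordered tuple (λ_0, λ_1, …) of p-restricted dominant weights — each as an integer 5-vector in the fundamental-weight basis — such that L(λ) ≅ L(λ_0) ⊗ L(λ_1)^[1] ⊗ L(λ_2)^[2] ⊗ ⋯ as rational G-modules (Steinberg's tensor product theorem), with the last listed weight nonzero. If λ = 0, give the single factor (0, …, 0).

Compute c_i = Σ_j M_{ij} v_j with v = (288, -45, 206, -62, 256):
  c_1 = 0·288 + (-1)·(-45) + 0·206 + (0)·(-62) + 0·256 = 45
  c_2 = 0·288 + (2)·(-45) + 0·206 + (2)·(-62) + 1·256 = 42
  c_3 = 0·288 + (0)·(-45) + 0·206 + (-1)·(-62) + 0·256 = 62
  c_4 = 0·288 + (-3)·(-45) + 1·206 + (-4)·(-62) + (-2)·(256) = 77
  c_5 = (-1)·(288) + (5)·(-45) + 2·206 + (5)·(-62) + 2·256 = 101
p = 11; digits c_i = Σ_j d_{ij}·11^j, 0 ≤ d_{ij} < 11:
  c_1 = 45 = 1·11^0 + 4·11^1
  c_2 = 42 = 9·11^0 + 3·11^1
  c_3 = 62 = 7·11^0 + 5·11^1
  c_4 = 77 = 0·11^0 + 7·11^1
  c_5 = 101 = 2·11^0 + 9·11^1
λ_0 = (1, 9, 7, 0, 2)
λ_1 = (4, 3, 5, 7, 9)

((1, 9, 7, 0, 2), (4, 3, 5, 7, 9))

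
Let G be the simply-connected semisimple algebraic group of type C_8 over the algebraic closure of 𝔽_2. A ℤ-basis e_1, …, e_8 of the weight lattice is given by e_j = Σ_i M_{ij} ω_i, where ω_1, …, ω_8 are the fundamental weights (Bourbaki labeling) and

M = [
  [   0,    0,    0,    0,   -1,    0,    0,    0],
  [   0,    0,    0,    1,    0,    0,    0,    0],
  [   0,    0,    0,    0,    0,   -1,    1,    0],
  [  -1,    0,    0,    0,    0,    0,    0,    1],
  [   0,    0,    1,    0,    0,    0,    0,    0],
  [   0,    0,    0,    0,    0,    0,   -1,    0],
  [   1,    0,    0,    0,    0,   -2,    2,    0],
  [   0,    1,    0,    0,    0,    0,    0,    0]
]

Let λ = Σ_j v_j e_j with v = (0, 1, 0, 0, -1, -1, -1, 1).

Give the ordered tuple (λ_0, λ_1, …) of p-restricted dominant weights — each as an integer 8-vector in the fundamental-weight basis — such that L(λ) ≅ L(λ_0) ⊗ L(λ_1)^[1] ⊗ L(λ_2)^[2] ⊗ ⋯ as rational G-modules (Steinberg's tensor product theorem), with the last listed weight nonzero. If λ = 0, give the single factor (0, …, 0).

((1, 0, 0, 1, 0, 1, 0, 1),)

ω-coordinates c = M·v, v = (0, 1, 0, 0, -1, -1, -1, 1):
  c_1 = (0)·(0) + (0)·(1) + (0)·(0) + (0)·(0) + (-1)·(-1) + (0)·(-1) + (0)·(-1) + (0)·(1) = 1
  c_2 = (0)·(0) + (0)·(1) + (0)·(0) + (1)·(0) + (0)·(-1) + (0)·(-1) + (0)·(-1) + (0)·(1) = 0
  c_3 = (0)·(0) + (0)·(1) + (0)·(0) + (0)·(0) + (0)·(-1) + (-1)·(-1) + (1)·(-1) + (0)·(1) = 0
  c_4 = (-1)·(0) + (0)·(1) + (0)·(0) + (0)·(0) + (0)·(-1) + (0)·(-1) + (0)·(-1) + (1)·(1) = 1
  c_5 = (0)·(0) + (0)·(1) + (1)·(0) + (0)·(0) + (0)·(-1) + (0)·(-1) + (0)·(-1) + (0)·(1) = 0
  c_6 = (0)·(0) + (0)·(1) + (0)·(0) + (0)·(0) + (0)·(-1) + (0)·(-1) + (-1)·(-1) + (0)·(1) = 1
  c_7 = (1)·(0) + (0)·(1) + (0)·(0) + (0)·(0) + (0)·(-1) + (-2)·(-1) + (2)·(-1) + (0)·(1) = 0
  c_8 = (0)·(0) + (1)·(1) + (0)·(0) + (0)·(0) + (0)·(-1) + (0)·(-1) + (0)·(-1) + (0)·(1) = 1
Writing each c_i in base p = 2:
  c_1 = 1 = 1·2^0
  c_2 = 0
  c_3 = 0
  c_4 = 1 = 1·2^0
  c_5 = 0
  c_6 = 1 = 1·2^0
  c_7 = 0
  c_8 = 1 = 1·2^0
λ_0 = (1, 0, 0, 1, 0, 1, 0, 1)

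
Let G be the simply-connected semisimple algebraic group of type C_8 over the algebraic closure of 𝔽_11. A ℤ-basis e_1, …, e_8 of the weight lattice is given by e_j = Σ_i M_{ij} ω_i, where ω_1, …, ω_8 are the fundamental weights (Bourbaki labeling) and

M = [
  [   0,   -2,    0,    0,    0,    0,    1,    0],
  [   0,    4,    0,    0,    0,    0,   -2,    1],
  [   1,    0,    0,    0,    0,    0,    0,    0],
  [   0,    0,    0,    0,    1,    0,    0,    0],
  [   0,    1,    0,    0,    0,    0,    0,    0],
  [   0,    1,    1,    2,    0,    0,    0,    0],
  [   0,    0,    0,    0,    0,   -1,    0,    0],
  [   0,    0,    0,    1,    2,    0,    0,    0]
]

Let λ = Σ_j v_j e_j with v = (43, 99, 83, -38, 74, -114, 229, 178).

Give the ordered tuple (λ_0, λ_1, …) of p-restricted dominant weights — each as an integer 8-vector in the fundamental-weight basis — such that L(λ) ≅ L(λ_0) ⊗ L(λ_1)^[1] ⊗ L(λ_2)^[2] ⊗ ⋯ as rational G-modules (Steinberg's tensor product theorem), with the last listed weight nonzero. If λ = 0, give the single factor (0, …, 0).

((9, 6, 10, 8, 0, 7, 4, 0), (2, 10, 3, 6, 9, 9, 10, 10))

ω-coordinates c = M·v, v = (43, 99, 83, -38, 74, -114, 229, 178):
  c_1 = 0·43 + (-2)·(99) + 0·83 + (0)·(-38) + 0·74 + (0)·(-114) + 1·229 + 0·178 = 31
  c_2 = 0·43 + 4·99 + 0·83 + (0)·(-38) + 0·74 + (0)·(-114) + (-2)·(229) + 1·178 = 116
  c_3 = 1·43 + 0·99 + 0·83 + (0)·(-38) + 0·74 + (0)·(-114) + 0·229 + 0·178 = 43
  c_4 = 0·43 + 0·99 + 0·83 + (0)·(-38) + 1·74 + (0)·(-114) + 0·229 + 0·178 = 74
  c_5 = 0·43 + 1·99 + 0·83 + (0)·(-38) + 0·74 + (0)·(-114) + 0·229 + 0·178 = 99
  c_6 = 0·43 + 1·99 + 1·83 + (2)·(-38) + 0·74 + (0)·(-114) + 0·229 + 0·178 = 106
  c_7 = 0·43 + 0·99 + 0·83 + (0)·(-38) + 0·74 + (-1)·(-114) + 0·229 + 0·178 = 114
  c_8 = 0·43 + 0·99 + 0·83 + (1)·(-38) + 2·74 + (0)·(-114) + 0·229 + 0·178 = 110
Expand coordinatewise in base 11:
  c_1 = 31 = 9·11^0 + 2·11^1
  c_2 = 116 = 6·11^0 + 10·11^1
  c_3 = 43 = 10·11^0 + 3·11^1
  c_4 = 74 = 8·11^0 + 6·11^1
  c_5 = 99 = 0·11^0 + 9·11^1
  c_6 = 106 = 7·11^0 + 9·11^1
  c_7 = 114 = 4·11^0 + 10·11^1
  c_8 = 110 = 0·11^0 + 10·11^1
p-restricted factor λ_0 = (9, 6, 10, 8, 0, 7, 4, 0)
p-restricted factor λ_1 = (2, 10, 3, 6, 9, 9, 10, 10)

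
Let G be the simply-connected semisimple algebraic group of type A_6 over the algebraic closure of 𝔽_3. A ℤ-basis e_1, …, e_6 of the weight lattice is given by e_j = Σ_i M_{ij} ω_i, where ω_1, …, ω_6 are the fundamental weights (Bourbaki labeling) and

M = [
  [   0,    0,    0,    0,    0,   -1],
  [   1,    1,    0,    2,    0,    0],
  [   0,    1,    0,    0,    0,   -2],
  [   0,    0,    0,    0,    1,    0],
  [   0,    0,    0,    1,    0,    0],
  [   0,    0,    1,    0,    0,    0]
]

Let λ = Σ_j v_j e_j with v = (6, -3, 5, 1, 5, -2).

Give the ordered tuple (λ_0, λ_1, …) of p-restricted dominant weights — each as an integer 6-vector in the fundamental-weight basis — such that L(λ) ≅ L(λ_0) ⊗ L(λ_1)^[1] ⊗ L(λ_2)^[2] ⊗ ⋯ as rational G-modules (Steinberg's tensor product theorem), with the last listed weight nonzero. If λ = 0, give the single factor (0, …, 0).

Converting to the ω-basis (c_i = row i of M dotted with v = (6, -3, 5, 1, 5, -2)):
  c_1 = (0)·(6) + (0)·(-3) + (0)·(5) + (0)·(1) + (0)·(5) + (-1)·(-2) = 2
  c_2 = (1)·(6) + (1)·(-3) + (0)·(5) + (2)·(1) + (0)·(5) + (0)·(-2) = 5
  c_3 = (0)·(6) + (1)·(-3) + (0)·(5) + (0)·(1) + (0)·(5) + (-2)·(-2) = 1
  c_4 = (0)·(6) + (0)·(-3) + (0)·(5) + (0)·(1) + (1)·(5) + (0)·(-2) = 5
  c_5 = (0)·(6) + (0)·(-3) + (0)·(5) + (1)·(1) + (0)·(5) + (0)·(-2) = 1
  c_6 = (0)·(6) + (0)·(-3) + (1)·(5) + (0)·(1) + (0)·(5) + (0)·(-2) = 5
Writing each c_i in base p = 3:
  c_1 = 2 = 2·3^0
  c_2 = 5 = 2·3^0 + 1·3^1
  c_3 = 1 = 1·3^0
  c_4 = 5 = 2·3^0 + 1·3^1
  c_5 = 1 = 1·3^0
  c_6 = 5 = 2·3^0 + 1·3^1
p-restricted factor λ_0 = (2, 2, 1, 2, 1, 2)
p-restricted factor λ_1 = (0, 1, 0, 1, 0, 1)

((2, 2, 1, 2, 1, 2), (0, 1, 0, 1, 0, 1))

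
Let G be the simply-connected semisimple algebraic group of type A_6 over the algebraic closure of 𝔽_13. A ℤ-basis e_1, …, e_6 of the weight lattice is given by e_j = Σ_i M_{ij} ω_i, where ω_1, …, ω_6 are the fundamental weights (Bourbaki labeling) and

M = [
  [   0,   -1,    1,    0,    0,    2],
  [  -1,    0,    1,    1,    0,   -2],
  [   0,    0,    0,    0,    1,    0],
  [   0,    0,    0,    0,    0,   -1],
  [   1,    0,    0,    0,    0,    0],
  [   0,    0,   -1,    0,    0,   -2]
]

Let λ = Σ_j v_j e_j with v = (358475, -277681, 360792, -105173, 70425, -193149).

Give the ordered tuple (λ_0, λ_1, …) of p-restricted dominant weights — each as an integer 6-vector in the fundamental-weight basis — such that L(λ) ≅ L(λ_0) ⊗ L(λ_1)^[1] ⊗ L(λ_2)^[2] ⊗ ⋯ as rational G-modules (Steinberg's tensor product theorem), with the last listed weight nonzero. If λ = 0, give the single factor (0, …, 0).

Change of basis e → ω: c = M·v where v = (358475, -277681, 360792, -105173, 70425, -193149):
  c_1 = 0*358475 + -1*-277681 + 1*360792 + 0*-105173 + 0*70425 + 2*-193149 = 252175
  c_2 = -1*358475 + 0*-277681 + 1*360792 + 1*-105173 + 0*70425 + -2*-193149 = 283442
  c_3 = 0*358475 + 0*-277681 + 0*360792 + 0*-105173 + 1*70425 + 0*-193149 = 70425
  c_4 = 0*358475 + 0*-277681 + 0*360792 + 0*-105173 + 0*70425 + -1*-193149 = 193149
  c_5 = 1*358475 + 0*-277681 + 0*360792 + 0*-105173 + 0*70425 + 0*-193149 = 358475
  c_6 = 0*358475 + 0*-277681 + -1*360792 + 0*-105173 + 0*70425 + -2*-193149 = 25506
Writing each c_i in base p = 13:
  c_1 = 252175 = 1·13^0 + 2·13^1 + 10·13^2 + 10·13^3 + 8·13^4
  c_2 = 283442 = 3·13^0 + 2·13^1 + 0·13^2 + 12·13^3 + 9·13^4
  c_3 = 70425 = 4·13^0 + 9·13^1 + 0·13^2 + 6·13^3 + 2·13^4
  c_4 = 193149 = 8·13^0 + 11·13^1 + 11·13^2 + 9·13^3 + 6·13^4
  c_5 = 358475 = 0·13^0 + 2·13^1 + 2·13^2 + 7·13^3 + 12·13^4
  c_6 = 25506 = 0·13^0 + 12·13^1 + 7·13^2 + 11·13^3
λ_0 = (1, 3, 4, 8, 0, 0)
λ_1 = (2, 2, 9, 11, 2, 12)
λ_2 = (10, 0, 0, 11, 2, 7)
λ_3 = (10, 12, 6, 9, 7, 11)
λ_4 = (8, 9, 2, 6, 12, 0)

((1, 3, 4, 8, 0, 0), (2, 2, 9, 11, 2, 12), (10, 0, 0, 11, 2, 7), (10, 12, 6, 9, 7, 11), (8, 9, 2, 6, 12, 0))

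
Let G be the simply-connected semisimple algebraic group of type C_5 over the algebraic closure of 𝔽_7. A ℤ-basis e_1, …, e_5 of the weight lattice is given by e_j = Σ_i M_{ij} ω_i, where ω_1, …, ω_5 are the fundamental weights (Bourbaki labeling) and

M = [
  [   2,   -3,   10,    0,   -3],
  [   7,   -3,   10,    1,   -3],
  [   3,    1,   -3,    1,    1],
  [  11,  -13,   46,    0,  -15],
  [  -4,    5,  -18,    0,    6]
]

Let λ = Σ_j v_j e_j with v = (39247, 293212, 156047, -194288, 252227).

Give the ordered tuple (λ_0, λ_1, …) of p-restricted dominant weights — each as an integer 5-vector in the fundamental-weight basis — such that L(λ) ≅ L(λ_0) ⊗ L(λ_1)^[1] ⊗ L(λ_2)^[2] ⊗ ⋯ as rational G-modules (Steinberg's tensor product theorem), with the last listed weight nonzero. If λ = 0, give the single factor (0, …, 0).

((1, 2, 2, 4, 1), (0, 5, 2, 2, 2), (5, 2, 1, 6, 4), (0, 6, 2, 0, 4), (1, 1, 0, 6, 5))

Converting to the ω-basis (c_i = row i of M dotted with v = (39247, 293212, 156047, -194288, 252227)):
  c_1 = 2·39247 + (-3)·(293212) + 10·156047 + (0)·(-194288) + (-3)·(252227) = 2647
  c_2 = 7·39247 + (-3)·(293212) + 10·156047 + (1)·(-194288) + (-3)·(252227) = 4594
  c_3 = 3·39247 + 1·293212 + (-3)·(156047) + (1)·(-194288) + 1·252227 = 751
  c_4 = 11·39247 + (-13)·(293212) + 46·156047 + (0)·(-194288) + (-15)·(252227) = 14718
  c_5 = (-4)·(39247) + 5·293212 + (-18)·(156047) + (0)·(-194288) + 6·252227 = 13588
Writing each c_i in base p = 7:
  c_1 = 2647 = 1·7^0 + 0·7^1 + 5·7^2 + 0·7^3 + 1·7^4
  c_2 = 4594 = 2·7^0 + 5·7^1 + 2·7^2 + 6·7^3 + 1·7^4
  c_3 = 751 = 2·7^0 + 2·7^1 + 1·7^2 + 2·7^3
  c_4 = 14718 = 4·7^0 + 2·7^1 + 6·7^2 + 0·7^3 + 6·7^4
  c_5 = 13588 = 1·7^0 + 2·7^1 + 4·7^2 + 4·7^3 + 5·7^4
λ_0 = (1, 2, 2, 4, 1)
λ_1 = (0, 5, 2, 2, 2)
λ_2 = (5, 2, 1, 6, 4)
λ_3 = (0, 6, 2, 0, 4)
λ_4 = (1, 1, 0, 6, 5)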